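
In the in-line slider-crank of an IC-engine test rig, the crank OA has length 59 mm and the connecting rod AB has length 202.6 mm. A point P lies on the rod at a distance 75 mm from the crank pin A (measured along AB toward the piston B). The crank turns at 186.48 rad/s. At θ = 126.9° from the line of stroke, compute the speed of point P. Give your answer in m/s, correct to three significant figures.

9.21

ω = 186.5 rad/s.  Crank-pin speed |V_A| = rω = 11.002 m/s, perpendicular to OA.
Rod angle: sinφ = −(r/L) sinθ ⇒ φ = -13.467°; ω_rod = −rω cosθ/√(L²−r²sin²θ) = +33.528 rad/s.
V_P = V_A + ω_rod × AP, with AP = 0.075 m along the rod.
Components: V_Px = −rω sinθ − a·ω_rod·sinφ = -8.2128 m/s;  V_Py = rω cosθ + a·ω_rod·cosφ = -4.1606 m/s.
|V_P| = √(V_Px² + V_Py²) = 9.2065 m/s.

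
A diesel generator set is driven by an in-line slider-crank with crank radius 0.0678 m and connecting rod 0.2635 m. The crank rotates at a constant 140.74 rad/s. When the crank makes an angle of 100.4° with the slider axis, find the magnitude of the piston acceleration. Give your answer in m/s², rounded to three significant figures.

576

ω = 140.7 rad/s
x(θ) = r cosθ + √(L² − r² sin²θ); with ω constant, a = ω²·d²x/dθ².
d²x/dθ² = −r cosθ − r²(cos2θ)/√u − r⁴ sin²2θ/(4u^{3/2}),  u = L² − r² sin²θ = 0.0649852 m².
Substituting r = 0.0678 m, L = 0.2635 m, θ = 100.4°: d²x/dθ² = +0.029056 m.
a = ω²·d²x/dθ² = (140.7)²·(+0.029056) = +575.54 m/s²;  |a| = 575.54 m/s².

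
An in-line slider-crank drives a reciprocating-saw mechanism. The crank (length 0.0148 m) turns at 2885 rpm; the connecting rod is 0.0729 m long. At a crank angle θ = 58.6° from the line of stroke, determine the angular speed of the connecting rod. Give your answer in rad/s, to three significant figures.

32.4

ω = 302.1 rad/s (converted from 2885 rpm).
The rod makes angle φ with the slider axis where L sinφ = r sinθ; differentiating, L cosφ·φ̇ = r ω cosθ.
L cosφ = √(L² − r² sin²θ) = 0.071797 m.
|ω_rod| = r ω |cosθ| / √(L² − r² sin²θ) = 0.0148·302.1·0.52101/0.071797 = 32.447 rad/s.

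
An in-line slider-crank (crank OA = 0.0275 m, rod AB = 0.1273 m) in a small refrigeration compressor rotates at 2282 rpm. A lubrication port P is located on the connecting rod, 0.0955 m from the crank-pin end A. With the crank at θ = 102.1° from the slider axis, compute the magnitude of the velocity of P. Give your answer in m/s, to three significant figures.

6.21

ω = 239 rad/s.  Crank-pin speed |V_A| = rω = 6.5717 m/s, perpendicular to OA.
Rod angle: sinφ = −(r/L) sinθ ⇒ φ = -12.194°; ω_rod = −rω cosθ/√(L²−r²sin²θ) = +11.071 rad/s.
V_P = V_A + ω_rod × AP, with AP = 0.0955 m along the rod.
Components: V_Px = −rω sinθ − a·ω_rod·sinφ = -6.2024 m/s;  V_Py = rω cosθ + a·ω_rod·cosφ = -0.34412 m/s.
|V_P| = √(V_Px² + V_Py²) = 6.2119 m/s.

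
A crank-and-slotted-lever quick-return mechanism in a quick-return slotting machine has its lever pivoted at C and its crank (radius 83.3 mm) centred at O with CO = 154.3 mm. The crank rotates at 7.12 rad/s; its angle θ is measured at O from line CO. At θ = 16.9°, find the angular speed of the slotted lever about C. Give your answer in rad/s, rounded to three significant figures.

2.47

ω = 7.12 rad/s
Crank pin A relative to C: A = (d + r cosθ, r sinθ); lever angle φ = atan2(r sinθ, d + r cosθ).
Differentiating tanφ: φ̇ = rω(d cosθ + r)/(d² + r² + 2dr cosθ).
d² + r² + 2dr cosθ = |CA|² = 0.0553436 m²;  d cosθ + r = +0.23094 m.
|ω_lever| = |0.0833·7.12·+0.23094| / 0.0553436 = 2.4749 rad/s.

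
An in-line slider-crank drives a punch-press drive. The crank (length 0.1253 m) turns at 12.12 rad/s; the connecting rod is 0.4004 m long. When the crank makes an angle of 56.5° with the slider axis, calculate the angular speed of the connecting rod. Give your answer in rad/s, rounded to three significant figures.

2.17

ω = 12.12 rad/s
The rod makes angle φ with the slider axis where L sinφ = r sinθ; differentiating, L cosφ·φ̇ = r ω cosθ.
L cosφ = √(L² − r² sin²θ) = 0.38653 m.
|ω_rod| = r ω |cosθ| / √(L² − r² sin²θ) = 0.1253·12.12·0.55194/0.38653 = 2.1685 rad/s.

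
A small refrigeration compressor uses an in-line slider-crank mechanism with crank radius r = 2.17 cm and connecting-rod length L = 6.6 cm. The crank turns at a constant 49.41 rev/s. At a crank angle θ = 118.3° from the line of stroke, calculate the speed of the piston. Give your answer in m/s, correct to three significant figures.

4.97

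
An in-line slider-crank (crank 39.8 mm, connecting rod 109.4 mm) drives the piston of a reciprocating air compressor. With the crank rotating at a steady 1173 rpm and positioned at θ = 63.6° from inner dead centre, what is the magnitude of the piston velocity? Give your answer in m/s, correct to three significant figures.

ω = 2π·1173/60 = 122.8 rad/s
For an in-line slider-crank, x = r cosθ + √(L² − r² sin²θ), so v = −rω sinθ·[1 + r cosθ/√(L² − r² sin²θ)].
With r = 0.0398 m, L = 0.1094 m, θ = 63.6°: √(L² − r² sin²θ) = 0.10343 m.
v = −0.0398·122.8·0.89571·[1 + 0.0398·0.44464/0.10343] = -5.1283 m/s.
|v| = 5.1283 m/s.

5.13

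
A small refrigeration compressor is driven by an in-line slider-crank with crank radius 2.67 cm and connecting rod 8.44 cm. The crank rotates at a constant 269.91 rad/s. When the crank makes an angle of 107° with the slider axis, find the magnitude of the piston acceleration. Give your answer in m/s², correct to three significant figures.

1100

ω = 269.9 rad/s
x(θ) = r cosθ + √(L² − r² sin²θ); with ω constant, a = ω²·d²x/dθ².
d²x/dθ² = −r cosθ − r²(cos2θ)/√u − r⁴ sin²2θ/(4u^{3/2}),  u = L² − r² sin²θ = 0.00647141 m².
Substituting r = 0.0267 m, L = 0.0844 m, θ = 107°: d²x/dθ² = +0.015077 m.
a = ω²·d²x/dθ² = (269.9)²·(+0.015077) = +1098.4 m/s²;  |a| = 1098.4 m/s².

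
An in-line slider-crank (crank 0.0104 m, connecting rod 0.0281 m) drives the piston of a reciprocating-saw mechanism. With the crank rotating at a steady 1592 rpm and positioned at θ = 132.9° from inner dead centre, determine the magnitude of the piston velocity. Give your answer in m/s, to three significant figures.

0.938

ω = 2π·1592/60 = 166.7 rad/s
For an in-line slider-crank, x = r cosθ + √(L² − r² sin²θ), so v = −rω sinθ·[1 + r cosθ/√(L² − r² sin²θ)].
With r = 0.0104 m, L = 0.0281 m, θ = 132.9°: √(L² − r² sin²θ) = 0.027048 m.
v = −0.0104·166.7·0.73254·[1 + 0.0104·-0.68072/0.027048] = -0.93766 m/s.
|v| = 0.93766 m/s.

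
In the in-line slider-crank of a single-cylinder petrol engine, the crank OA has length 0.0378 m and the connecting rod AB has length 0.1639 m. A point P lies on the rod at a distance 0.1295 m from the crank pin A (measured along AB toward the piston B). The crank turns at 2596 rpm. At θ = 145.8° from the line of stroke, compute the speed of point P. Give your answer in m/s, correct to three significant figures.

5.21

ω = 271.9 rad/s.  Crank-pin speed |V_A| = rω = 10.276 m/s, perpendicular to OA.
Rod angle: sinφ = −(r/L) sinθ ⇒ φ = -7.448°; ω_rod = −rω cosθ/√(L²−r²sin²θ) = +52.297 rad/s.
V_P = V_A + ω_rod × AP, with AP = 0.1295 m along the rod.
Components: V_Px = −rω sinθ − a·ω_rod·sinφ = -4.8981 m/s;  V_Py = rω cosθ + a·ω_rod·cosφ = -1.7838 m/s.
|V_P| = √(V_Px² + V_Py²) = 5.2128 m/s.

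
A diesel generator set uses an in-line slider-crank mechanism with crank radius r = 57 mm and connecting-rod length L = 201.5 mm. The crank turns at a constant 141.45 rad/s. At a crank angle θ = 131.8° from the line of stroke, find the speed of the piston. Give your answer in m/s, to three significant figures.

4.85

ω = 141.4 rad/s
For an in-line slider-crank, x = r cosθ + √(L² − r² sin²θ), so v = −rω sinθ·[1 + r cosθ/√(L² − r² sin²θ)].
With r = 0.057 m, L = 0.2015 m, θ = 131.8°: √(L² − r² sin²θ) = 0.19697 m.
v = −0.057·141.4·0.74548·[1 + 0.057·-0.66653/0.19697] = -4.8512 m/s.
|v| = 4.8512 m/s.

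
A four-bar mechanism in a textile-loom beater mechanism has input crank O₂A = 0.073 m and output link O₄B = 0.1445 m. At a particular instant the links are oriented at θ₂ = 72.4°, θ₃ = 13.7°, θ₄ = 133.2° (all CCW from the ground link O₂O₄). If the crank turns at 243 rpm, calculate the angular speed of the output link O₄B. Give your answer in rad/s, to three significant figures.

12.6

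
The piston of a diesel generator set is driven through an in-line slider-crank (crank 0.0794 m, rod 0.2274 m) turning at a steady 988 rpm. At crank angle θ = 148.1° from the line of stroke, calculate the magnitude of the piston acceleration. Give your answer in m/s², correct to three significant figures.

ω = 2π·988/60 = 103.5 rad/s
x(θ) = r cosθ + √(L² − r² sin²θ); with ω constant, a = ω²·d²x/dθ².
d²x/dθ² = −r cosθ − r²(cos2θ)/√u − r⁴ sin²2θ/(4u^{3/2}),  u = L² − r² sin²θ = 0.0499503 m².
Substituting r = 0.0794 m, L = 0.2274 m, θ = 148.1°: d²x/dθ² = +0.054238 m.
a = ω²·d²x/dθ² = (103.5)²·(+0.054238) = +580.59 m/s²;  |a| = 580.59 m/s².

581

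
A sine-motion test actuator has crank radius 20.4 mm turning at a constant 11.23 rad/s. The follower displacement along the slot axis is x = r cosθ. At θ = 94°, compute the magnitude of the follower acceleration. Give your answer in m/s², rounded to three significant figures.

ω = 11.23 rad/s
x = r cosθ ⇒ ẍ = −rω² cosθ (ω constant).
|a| = rω²|cosθ| = 0.0204·(11.23)²·|cos 94°| = 0.17946 m/s².

0.179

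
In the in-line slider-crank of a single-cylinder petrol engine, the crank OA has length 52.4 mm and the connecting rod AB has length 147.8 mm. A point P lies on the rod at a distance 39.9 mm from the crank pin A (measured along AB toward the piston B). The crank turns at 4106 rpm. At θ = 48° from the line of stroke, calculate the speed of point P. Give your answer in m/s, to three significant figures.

ω = 430 rad/s.  Crank-pin speed |V_A| = rω = 22.531 m/s, perpendicular to OA.
Rod angle: sinφ = −(r/L) sinθ ⇒ φ = -15.276°; ω_rod = −rω cosθ/√(L²−r²sin²θ) = -105.74 rad/s.
V_P = V_A + ω_rod × AP, with AP = 0.0399 m along the rod.
Components: V_Px = −rω sinθ − a·ω_rod·sinφ = -17.855 m/s;  V_Py = rω cosθ + a·ω_rod·cosφ = +11.006 m/s.
|V_P| = √(V_Px² + V_Py²) = 20.975 m/s.

21.0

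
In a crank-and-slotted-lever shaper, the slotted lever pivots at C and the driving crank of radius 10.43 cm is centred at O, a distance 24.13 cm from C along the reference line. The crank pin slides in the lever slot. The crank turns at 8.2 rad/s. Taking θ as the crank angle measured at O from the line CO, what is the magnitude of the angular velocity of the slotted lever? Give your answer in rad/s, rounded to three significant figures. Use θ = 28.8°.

2.39

ω = 8.2 rad/s
Crank pin A relative to C: A = (d + r cosθ, r sinθ); lever angle φ = atan2(r sinθ, d + r cosθ).
Differentiating tanφ: φ̇ = rω(d cosθ + r)/(d² + r² + 2dr cosθ).
d² + r² + 2dr cosθ = |CA|² = 0.113213 m²;  d cosθ + r = +0.31575 m.
|ω_lever| = |0.1043·8.2·+0.31575| / 0.113213 = 2.3853 rad/s.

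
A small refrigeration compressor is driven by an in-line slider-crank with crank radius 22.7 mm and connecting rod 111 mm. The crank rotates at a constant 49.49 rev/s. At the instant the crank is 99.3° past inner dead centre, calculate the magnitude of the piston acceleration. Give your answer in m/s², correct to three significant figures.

ω = 2π·49.5 = 311 rad/s
x(θ) = r cosθ + √(L² − r² sin²θ); with ω constant, a = ω²·d²x/dθ².
d²x/dθ² = −r cosθ − r²(cos2θ)/√u − r⁴ sin²2θ/(4u^{3/2}),  u = L² − r² sin²θ = 0.0118192 m².
Substituting r = 0.0227 m, L = 0.111 m, θ = 99.3°: d²x/dθ² = +0.0081554 m.
a = ω²·d²x/dθ² = (311)²·(+0.0081554) = +788.57 m/s²;  |a| = 788.57 m/s².

789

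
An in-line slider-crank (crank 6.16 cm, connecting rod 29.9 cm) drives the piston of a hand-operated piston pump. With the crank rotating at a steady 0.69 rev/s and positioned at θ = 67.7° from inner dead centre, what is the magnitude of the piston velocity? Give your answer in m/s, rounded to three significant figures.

ω = 2π·0.69 = 4.335 rad/s
For an in-line slider-crank, x = r cosθ + √(L² − r² sin²θ), so v = −rω sinθ·[1 + r cosθ/√(L² − r² sin²θ)].
With r = 0.0616 m, L = 0.299 m, θ = 67.7°: √(L² − r² sin²θ) = 0.29352 m.
v = −0.0616·4.335·0.92521·[1 + 0.0616·0.37946/0.29352] = -0.26676 m/s.
|v| = 0.26676 m/s.

0.267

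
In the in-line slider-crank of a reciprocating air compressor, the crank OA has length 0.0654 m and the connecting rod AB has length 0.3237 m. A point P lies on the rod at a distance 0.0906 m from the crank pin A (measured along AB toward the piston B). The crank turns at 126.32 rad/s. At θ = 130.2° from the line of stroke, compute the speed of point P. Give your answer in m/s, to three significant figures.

ω = 126.3 rad/s.  Crank-pin speed |V_A| = rω = 8.2613 m/s, perpendicular to OA.
Rod angle: sinφ = −(r/L) sinθ ⇒ φ = -8.877°; ω_rod = −rω cosθ/√(L²−r²sin²θ) = +16.673 rad/s.
V_P = V_A + ω_rod × AP, with AP = 0.0906 m along the rod.
Components: V_Px = −rω sinθ − a·ω_rod·sinφ = -6.0769 m/s;  V_Py = rω cosθ + a·ω_rod·cosφ = -3.8399 m/s.
|V_P| = √(V_Px² + V_Py²) = 7.1884 m/s.

7.19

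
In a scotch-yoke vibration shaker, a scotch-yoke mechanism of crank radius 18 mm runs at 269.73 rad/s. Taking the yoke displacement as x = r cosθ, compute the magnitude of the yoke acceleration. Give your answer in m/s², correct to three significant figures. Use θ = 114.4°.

ω = 269.7 rad/s
x = r cosθ ⇒ ẍ = −rω² cosθ (ω constant).
|a| = rω²|cosθ| = 0.018·(269.7)²·|cos 114.4°| = 540.99 m/s².

541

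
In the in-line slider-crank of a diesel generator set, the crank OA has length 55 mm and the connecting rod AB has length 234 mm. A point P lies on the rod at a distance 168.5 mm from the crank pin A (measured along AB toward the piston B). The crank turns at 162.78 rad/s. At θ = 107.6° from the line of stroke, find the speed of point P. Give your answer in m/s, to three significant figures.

ω = 162.8 rad/s.  Crank-pin speed |V_A| = rω = 8.9529 m/s, perpendicular to OA.
Rod angle: sinφ = −(r/L) sinθ ⇒ φ = -12.946°; ω_rod = −rω cosθ/√(L²−r²sin²θ) = +11.87 rad/s.
V_P = V_A + ω_rod × AP, with AP = 0.1685 m along the rod.
Components: V_Px = −rω sinθ − a·ω_rod·sinφ = -8.0857 m/s;  V_Py = rω cosθ + a·ω_rod·cosφ = -0.75775 m/s.
|V_P| = √(V_Px² + V_Py²) = 8.1211 m/s.

8.12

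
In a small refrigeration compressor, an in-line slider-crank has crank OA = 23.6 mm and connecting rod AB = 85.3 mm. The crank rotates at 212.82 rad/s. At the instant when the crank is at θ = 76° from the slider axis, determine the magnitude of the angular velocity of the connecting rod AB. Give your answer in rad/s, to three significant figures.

ω = 212.8 rad/s
The rod makes angle φ with the slider axis where L sinφ = r sinθ; differentiating, L cosφ·φ̇ = r ω cosθ.
L cosφ = √(L² − r² sin²θ) = 0.082169 m.
|ω_rod| = r ω |cosθ| / √(L² − r² sin²θ) = 0.0236·212.8·0.24192/0.082169 = 14.787 rad/s.

14.8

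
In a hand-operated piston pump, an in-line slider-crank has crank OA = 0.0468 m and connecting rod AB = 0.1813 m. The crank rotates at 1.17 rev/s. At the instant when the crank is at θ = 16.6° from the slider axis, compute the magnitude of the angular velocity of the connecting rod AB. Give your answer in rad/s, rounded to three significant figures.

ω = 7.351 rad/s (converted from 1.17 rev/s).
The rod makes angle φ with the slider axis where L sinφ = r sinθ; differentiating, L cosφ·φ̇ = r ω cosθ.
L cosφ = √(L² − r² sin²θ) = 0.18081 m.
|ω_rod| = r ω |cosθ| / √(L² − r² sin²θ) = 0.0468·7.351·0.95832/0.18081 = 1.8235 rad/s.

1.82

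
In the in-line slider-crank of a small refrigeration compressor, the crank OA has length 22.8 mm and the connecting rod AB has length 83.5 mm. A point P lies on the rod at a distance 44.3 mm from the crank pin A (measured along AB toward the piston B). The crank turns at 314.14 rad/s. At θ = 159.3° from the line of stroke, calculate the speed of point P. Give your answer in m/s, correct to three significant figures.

3.83

ω = 314.1 rad/s.  Crank-pin speed |V_A| = rω = 7.1624 m/s, perpendicular to OA.
Rod angle: sinφ = −(r/L) sinθ ⇒ φ = -5.539°; ω_rod = −rω cosθ/√(L²−r²sin²θ) = +80.616 rad/s.
V_P = V_A + ω_rod × AP, with AP = 0.0443 m along the rod.
Components: V_Px = −rω sinθ − a·ω_rod·sinφ = -2.187 m/s;  V_Py = rω cosθ + a·ω_rod·cosφ = -3.1454 m/s.
|V_P| = √(V_Px² + V_Py²) = 3.831 m/s.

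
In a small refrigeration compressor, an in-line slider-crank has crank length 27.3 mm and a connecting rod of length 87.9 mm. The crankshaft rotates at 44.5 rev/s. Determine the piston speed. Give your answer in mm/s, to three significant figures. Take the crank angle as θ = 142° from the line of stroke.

3530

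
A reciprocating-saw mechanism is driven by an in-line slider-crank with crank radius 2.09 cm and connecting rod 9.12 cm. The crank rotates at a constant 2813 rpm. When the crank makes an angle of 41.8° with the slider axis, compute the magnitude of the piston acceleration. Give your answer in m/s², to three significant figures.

1400

ω = 2π·2813/60 = 294.6 rad/s
x(θ) = r cosθ + √(L² − r² sin²θ); with ω constant, a = ω²·d²x/dθ².
d²x/dθ² = −r cosθ − r²(cos2θ)/√u − r⁴ sin²2θ/(4u^{3/2}),  u = L² − r² sin²θ = 0.00812338 m².
Substituting r = 0.0209 m, L = 0.0912 m, θ = 41.8°: d²x/dθ² = -0.016185 m.
a = ω²·d²x/dθ² = (294.6)²·(-0.016185) = -1404.5 m/s²;  |a| = 1404.5 m/s².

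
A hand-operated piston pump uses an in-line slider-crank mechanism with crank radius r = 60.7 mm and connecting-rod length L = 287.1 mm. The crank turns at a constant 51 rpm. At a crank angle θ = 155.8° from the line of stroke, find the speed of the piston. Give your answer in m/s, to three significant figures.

0.107

ω = 2π·51/60 = 5.341 rad/s
For an in-line slider-crank, x = r cosθ + √(L² − r² sin²θ), so v = −rω sinθ·[1 + r cosθ/√(L² − r² sin²θ)].
With r = 0.0607 m, L = 0.2871 m, θ = 155.8°: √(L² − r² sin²θ) = 0.28602 m.
v = −0.0607·5.341·0.40992·[1 + 0.0607·-0.91212/0.28602] = -0.10717 m/s.
|v| = 0.10717 m/s.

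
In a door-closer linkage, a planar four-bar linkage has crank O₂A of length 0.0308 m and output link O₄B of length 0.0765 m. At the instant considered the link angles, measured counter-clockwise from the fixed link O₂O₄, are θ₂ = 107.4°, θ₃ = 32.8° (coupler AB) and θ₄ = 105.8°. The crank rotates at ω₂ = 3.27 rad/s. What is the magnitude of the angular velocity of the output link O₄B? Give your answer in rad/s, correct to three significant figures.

1.33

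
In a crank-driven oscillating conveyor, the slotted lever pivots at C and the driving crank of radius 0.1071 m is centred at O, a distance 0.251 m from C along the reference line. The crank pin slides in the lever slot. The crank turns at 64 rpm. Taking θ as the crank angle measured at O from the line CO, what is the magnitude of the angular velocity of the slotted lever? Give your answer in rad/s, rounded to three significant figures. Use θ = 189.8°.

ω = 6.702 rad/s (from 64 rpm).
Crank pin A relative to C: A = (d + r cosθ, r sinθ); lever angle φ = atan2(r sinθ, d + r cosθ).
Differentiating tanφ: φ̇ = rω(d cosθ + r)/(d² + r² + 2dr cosθ).
d² + r² + 2dr cosθ = |CA|² = 0.0214917 m²;  d cosθ + r = -0.14024 m.
|ω_lever| = |0.1071·6.702·-0.14024| / 0.0214917 = 4.6837 rad/s.

4.68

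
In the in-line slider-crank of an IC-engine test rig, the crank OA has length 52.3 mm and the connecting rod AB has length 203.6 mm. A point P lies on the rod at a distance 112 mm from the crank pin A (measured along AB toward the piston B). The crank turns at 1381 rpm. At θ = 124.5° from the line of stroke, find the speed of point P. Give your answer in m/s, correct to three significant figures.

6.04

ω = 144.6 rad/s.  Crank-pin speed |V_A| = rω = 7.5635 m/s, perpendicular to OA.
Rod angle: sinφ = −(r/L) sinθ ⇒ φ = -12.222°; ω_rod = −rω cosθ/√(L²−r²sin²θ) = +21.529 rad/s.
V_P = V_A + ω_rod × AP, with AP = 0.112 m along the rod.
Components: V_Px = −rω sinθ − a·ω_rod·sinφ = -5.7228 m/s;  V_Py = rω cosθ + a·ω_rod·cosφ = -1.9274 m/s.
|V_P| = √(V_Px² + V_Py²) = 6.0387 m/s.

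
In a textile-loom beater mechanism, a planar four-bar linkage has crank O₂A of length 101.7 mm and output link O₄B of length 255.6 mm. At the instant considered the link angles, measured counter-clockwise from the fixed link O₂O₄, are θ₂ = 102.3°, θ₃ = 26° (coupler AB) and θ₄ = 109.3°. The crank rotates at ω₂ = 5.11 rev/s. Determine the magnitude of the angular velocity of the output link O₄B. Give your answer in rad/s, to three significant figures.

12.5

ω₂ = 32.11 rad/s (from 5.11 rev/s).
Differentiating the loop-closure r₂e^{iθ₂}+r₃e^{iθ₃}=r₁+r₄e^{iθ₄} gives r₂ω₂e^{iθ₂}+r₃ω₃e^{iθ₃}=r₄ω₄e^{iθ₄}.
Eliminating the other unknown: ω₄ = r₂ω₂ sin(θ₂−θ₃) / [r₄ sin(θ₄−θ₃)].
Numerator sine = +0.97155; denominator sine = +0.99317.
Result = 0.1017·32.11·(+0.97155) / (0.2556·(+0.99317)) = +12.497 rad/s; magnitude 12.497 rad/s.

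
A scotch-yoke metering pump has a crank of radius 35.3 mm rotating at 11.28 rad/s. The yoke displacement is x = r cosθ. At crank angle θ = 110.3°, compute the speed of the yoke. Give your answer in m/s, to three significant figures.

ω = 11.28 rad/s
x = r cosθ ⇒ ẋ = −rω sinθ.
|v| = rω|sinθ| = 0.0353·11.28·|sin 110.3°| = 0.37345 m/s.

0.373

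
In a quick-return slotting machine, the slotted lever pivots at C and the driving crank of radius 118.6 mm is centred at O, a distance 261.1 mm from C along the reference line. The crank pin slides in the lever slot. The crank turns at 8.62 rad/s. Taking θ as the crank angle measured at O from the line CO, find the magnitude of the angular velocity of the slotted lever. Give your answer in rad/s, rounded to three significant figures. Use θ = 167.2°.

6.37

ω = 8.62 rad/s
Crank pin A relative to C: A = (d + r cosθ, r sinθ); lever angle φ = atan2(r sinθ, d + r cosθ).
Differentiating tanφ: φ̇ = rω(d cosθ + r)/(d² + r² + 2dr cosθ).
d² + r² + 2dr cosθ = |CA|² = 0.0218453 m²;  d cosθ + r = -0.13601 m.
|ω_lever| = |0.1186·8.62·-0.13601| / 0.0218453 = 6.3652 rad/s.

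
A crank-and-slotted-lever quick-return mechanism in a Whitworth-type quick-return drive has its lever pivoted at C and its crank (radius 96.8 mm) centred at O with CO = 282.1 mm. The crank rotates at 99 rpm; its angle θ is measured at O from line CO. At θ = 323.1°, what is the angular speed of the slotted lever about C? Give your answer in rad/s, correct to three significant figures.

ω = 10.37 rad/s (from 99 rpm).
Crank pin A relative to C: A = (d + r cosθ, r sinθ); lever angle φ = atan2(r sinθ, d + r cosθ).
Differentiating tanφ: φ̇ = rω(d cosθ + r)/(d² + r² + 2dr cosθ).
d² + r² + 2dr cosθ = |CA|² = 0.132625 m²;  d cosθ + r = +0.32239 m.
|ω_lever| = |0.0968·10.37·+0.32239| / 0.132625 = 2.4395 rad/s.

2.44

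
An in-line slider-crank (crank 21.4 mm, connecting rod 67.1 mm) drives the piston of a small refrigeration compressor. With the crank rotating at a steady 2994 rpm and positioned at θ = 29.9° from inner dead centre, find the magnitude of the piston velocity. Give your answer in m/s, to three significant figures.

4.28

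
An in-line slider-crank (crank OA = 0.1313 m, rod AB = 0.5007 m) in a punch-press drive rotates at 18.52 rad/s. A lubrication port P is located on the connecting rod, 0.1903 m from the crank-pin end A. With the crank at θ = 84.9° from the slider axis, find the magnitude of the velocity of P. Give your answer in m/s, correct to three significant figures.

ω = 18.52 rad/s.  Crank-pin speed |V_A| = rω = 2.4317 m/s, perpendicular to OA.
Rod angle: sinφ = −(r/L) sinθ ⇒ φ = -15.141°; ω_rod = −rω cosθ/√(L²−r²sin²θ) = -0.44725 rad/s.
V_P = V_A + ω_rod × AP, with AP = 0.1903 m along the rod.
Components: V_Px = −rω sinθ − a·ω_rod·sinφ = -2.4443 m/s;  V_Py = rω cosθ + a·ω_rod·cosφ = +0.13401 m/s.
|V_P| = √(V_Px² + V_Py²) = 2.448 m/s.

2.45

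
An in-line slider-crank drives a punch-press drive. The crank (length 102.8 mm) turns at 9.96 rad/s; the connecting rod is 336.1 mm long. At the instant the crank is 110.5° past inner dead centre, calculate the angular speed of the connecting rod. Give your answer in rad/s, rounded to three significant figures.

1.11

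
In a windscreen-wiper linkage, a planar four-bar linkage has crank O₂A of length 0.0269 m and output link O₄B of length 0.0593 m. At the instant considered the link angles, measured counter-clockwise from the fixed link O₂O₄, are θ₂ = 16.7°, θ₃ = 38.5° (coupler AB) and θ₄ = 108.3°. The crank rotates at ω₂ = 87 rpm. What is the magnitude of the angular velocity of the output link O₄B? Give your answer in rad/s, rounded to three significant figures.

ω₂ = 9.111 rad/s (from 87 rpm).
Differentiating the loop-closure r₂e^{iθ₂}+r₃e^{iθ₃}=r₁+r₄e^{iθ₄} gives r₂ω₂e^{iθ₂}+r₃ω₃e^{iθ₃}=r₄ω₄e^{iθ₄}.
Eliminating the other unknown: ω₄ = r₂ω₂ sin(θ₂−θ₃) / [r₄ sin(θ₄−θ₃)].
Numerator sine = -0.37137; denominator sine = +0.93849.
Result = 0.0269·9.111·(-0.37137) / (0.0593·(+0.93849)) = -1.6354 rad/s; magnitude 1.6354 rad/s.

1.64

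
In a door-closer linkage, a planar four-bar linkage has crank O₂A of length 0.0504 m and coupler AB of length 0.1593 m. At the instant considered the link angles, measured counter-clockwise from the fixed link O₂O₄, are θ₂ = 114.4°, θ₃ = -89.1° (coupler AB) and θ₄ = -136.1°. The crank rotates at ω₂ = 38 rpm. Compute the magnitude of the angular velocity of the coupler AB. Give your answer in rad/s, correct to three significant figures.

1.62

ω₂ = 3.979 rad/s (from 38 rpm).
Differentiating the loop-closure r₂e^{iθ₂}+r₃e^{iθ₃}=r₁+r₄e^{iθ₄} gives r₂ω₂e^{iθ₂}+r₃ω₃e^{iθ₃}=r₄ω₄e^{iθ₄}.
Eliminating the other unknown: ω₃ = r₂ω₂ sin(θ₄−θ₂) / [r₃ sin(θ₃−θ₄)].
Numerator sine = +0.94264; denominator sine = +0.73135.
Result = 0.0504·3.979·(+0.94264) / (0.1593·(+0.73135)) = +1.6227 rad/s; magnitude 1.6227 rad/s.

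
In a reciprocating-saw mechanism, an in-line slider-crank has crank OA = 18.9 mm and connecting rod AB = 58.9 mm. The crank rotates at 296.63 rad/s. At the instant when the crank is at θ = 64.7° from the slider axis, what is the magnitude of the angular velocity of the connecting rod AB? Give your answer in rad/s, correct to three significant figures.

ω = 296.6 rad/s
The rod makes angle φ with the slider axis where L sinφ = r sinθ; differentiating, L cosφ·φ̇ = r ω cosθ.
L cosφ = √(L² − r² sin²θ) = 0.056367 m.
|ω_rod| = r ω |cosθ| / √(L² − r² sin²θ) = 0.0189·296.6·0.42736/0.056367 = 42.505 rad/s.

42.5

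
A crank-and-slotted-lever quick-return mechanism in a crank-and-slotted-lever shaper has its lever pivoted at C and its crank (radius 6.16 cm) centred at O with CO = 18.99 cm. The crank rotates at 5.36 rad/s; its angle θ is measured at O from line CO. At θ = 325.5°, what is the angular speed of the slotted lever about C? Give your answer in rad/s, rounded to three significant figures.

1.22

ω = 5.36 rad/s
Crank pin A relative to C: A = (d + r cosθ, r sinθ); lever angle φ = atan2(r sinθ, d + r cosθ).
Differentiating tanφ: φ̇ = rω(d cosθ + r)/(d² + r² + 2dr cosθ).
d² + r² + 2dr cosθ = |CA|² = 0.0591376 m²;  d cosθ + r = +0.2181 m.
|ω_lever| = |0.0616·5.36·+0.2181| / 0.0591376 = 1.2177 rad/s.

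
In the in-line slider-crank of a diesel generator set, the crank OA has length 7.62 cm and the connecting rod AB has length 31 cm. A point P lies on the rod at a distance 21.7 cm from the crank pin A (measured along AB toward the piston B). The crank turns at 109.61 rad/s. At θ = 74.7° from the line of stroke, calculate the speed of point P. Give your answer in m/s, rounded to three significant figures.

8.46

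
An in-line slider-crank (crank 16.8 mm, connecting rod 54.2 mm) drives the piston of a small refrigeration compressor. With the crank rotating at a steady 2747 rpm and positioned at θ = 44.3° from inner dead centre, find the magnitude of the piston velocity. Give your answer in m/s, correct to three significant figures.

4.14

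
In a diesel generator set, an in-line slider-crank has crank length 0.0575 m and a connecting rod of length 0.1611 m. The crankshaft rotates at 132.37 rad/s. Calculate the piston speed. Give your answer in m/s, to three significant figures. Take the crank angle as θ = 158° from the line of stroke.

ω = 132.4 rad/s
For an in-line slider-crank, x = r cosθ + √(L² − r² sin²θ), so v = −rω sinθ·[1 + r cosθ/√(L² − r² sin²θ)].
With r = 0.0575 m, L = 0.1611 m, θ = 158°: √(L² − r² sin²θ) = 0.15965 m.
v = −0.0575·132.4·0.37461·[1 + 0.0575·-0.92718/0.15965] = -1.8991 m/s.
|v| = 1.8991 m/s.

1.90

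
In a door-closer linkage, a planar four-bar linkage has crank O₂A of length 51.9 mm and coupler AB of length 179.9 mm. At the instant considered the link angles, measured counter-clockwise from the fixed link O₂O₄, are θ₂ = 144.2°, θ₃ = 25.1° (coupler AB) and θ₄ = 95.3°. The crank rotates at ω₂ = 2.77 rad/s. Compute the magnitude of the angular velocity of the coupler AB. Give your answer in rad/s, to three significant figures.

0.640

ω₂ = 2.77 rad/s
Differentiating the loop-closure r₂e^{iθ₂}+r₃e^{iθ₃}=r₁+r₄e^{iθ₄} gives r₂ω₂e^{iθ₂}+r₃ω₃e^{iθ₃}=r₄ω₄e^{iθ₄}.
Eliminating the other unknown: ω₃ = r₂ω₂ sin(θ₄−θ₂) / [r₃ sin(θ₃−θ₄)].
Numerator sine = -0.75356; denominator sine = -0.94088.
Result = 0.0519·2.77·(-0.75356) / (0.1799·(-0.94088)) = +0.64003 rad/s; magnitude 0.64003 rad/s.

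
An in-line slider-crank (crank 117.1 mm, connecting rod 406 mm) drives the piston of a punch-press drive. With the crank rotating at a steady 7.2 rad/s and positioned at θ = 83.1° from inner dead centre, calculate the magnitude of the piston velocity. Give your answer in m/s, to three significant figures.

ω = 7.2 rad/s
For an in-line slider-crank, x = r cosθ + √(L² − r² sin²θ), so v = −rω sinθ·[1 + r cosθ/√(L² − r² sin²θ)].
With r = 0.1171 m, L = 0.406 m, θ = 83.1°: √(L² − r² sin²θ) = 0.389 m.
v = −0.1171·7.2·0.99276·[1 + 0.1171·0.12014/0.389] = -0.86728 m/s.
|v| = 0.86728 m/s.

0.867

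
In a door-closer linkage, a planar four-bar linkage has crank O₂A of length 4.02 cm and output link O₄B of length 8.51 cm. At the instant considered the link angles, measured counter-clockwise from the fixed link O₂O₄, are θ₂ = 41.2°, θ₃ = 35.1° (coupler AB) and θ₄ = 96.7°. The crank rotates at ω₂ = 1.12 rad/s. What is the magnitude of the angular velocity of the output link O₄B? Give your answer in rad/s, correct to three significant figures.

0.0639

ω₂ = 1.12 rad/s
Differentiating the loop-closure r₂e^{iθ₂}+r₃e^{iθ₃}=r₁+r₄e^{iθ₄} gives r₂ω₂e^{iθ₂}+r₃ω₃e^{iθ₃}=r₄ω₄e^{iθ₄}.
Eliminating the other unknown: ω₄ = r₂ω₂ sin(θ₂−θ₃) / [r₄ sin(θ₄−θ₃)].
Numerator sine = +0.10626; denominator sine = +0.87965.
Result = 0.0402·1.12·(+0.10626) / (0.0851·(+0.87965)) = +0.063913 rad/s; magnitude 0.063913 rad/s.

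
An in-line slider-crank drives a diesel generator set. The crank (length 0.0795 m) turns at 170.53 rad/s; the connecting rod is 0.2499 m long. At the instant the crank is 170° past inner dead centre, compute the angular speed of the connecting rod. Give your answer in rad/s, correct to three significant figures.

ω = 170.5 rad/s
The rod makes angle φ with the slider axis where L sinφ = r sinθ; differentiating, L cosφ·φ̇ = r ω cosθ.
L cosφ = √(L² − r² sin²θ) = 0.24952 m.
|ω_rod| = r ω |cosθ| / √(L² − r² sin²θ) = 0.0795·170.5·0.98481/0.24952 = 53.508 rad/s.

53.5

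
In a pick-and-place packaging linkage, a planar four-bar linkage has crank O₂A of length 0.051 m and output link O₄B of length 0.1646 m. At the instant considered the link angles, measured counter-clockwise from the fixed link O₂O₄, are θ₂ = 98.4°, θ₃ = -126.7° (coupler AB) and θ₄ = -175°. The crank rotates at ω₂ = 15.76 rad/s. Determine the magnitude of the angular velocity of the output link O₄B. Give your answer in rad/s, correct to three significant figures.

ω₂ = 15.76 rad/s
Differentiating the loop-closure r₂e^{iθ₂}+r₃e^{iθ₃}=r₁+r₄e^{iθ₄} gives r₂ω₂e^{iθ₂}+r₃ω₃e^{iθ₃}=r₄ω₄e^{iθ₄}.
Eliminating the other unknown: ω₄ = r₂ω₂ sin(θ₂−θ₃) / [r₄ sin(θ₄−θ₃)].
Numerator sine = -0.70834; denominator sine = -0.74664.
Result = 0.051·15.76·(-0.70834) / (0.1646·(-0.74664)) = +4.6326 rad/s; magnitude 4.6326 rad/s.

4.63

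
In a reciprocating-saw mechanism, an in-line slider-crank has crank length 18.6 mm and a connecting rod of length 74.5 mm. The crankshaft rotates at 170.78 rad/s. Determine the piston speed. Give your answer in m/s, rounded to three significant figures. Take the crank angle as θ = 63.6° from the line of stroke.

3.17

ω = 170.8 rad/s
For an in-line slider-crank, x = r cosθ + √(L² − r² sin²θ), so v = −rω sinθ·[1 + r cosθ/√(L² − r² sin²θ)].
With r = 0.0186 m, L = 0.0745 m, θ = 63.6°: √(L² − r² sin²θ) = 0.072613 m.
v = −0.0186·170.8·0.89571·[1 + 0.0186·0.44464/0.072613] = -3.1693 m/s.
|v| = 3.1693 m/s.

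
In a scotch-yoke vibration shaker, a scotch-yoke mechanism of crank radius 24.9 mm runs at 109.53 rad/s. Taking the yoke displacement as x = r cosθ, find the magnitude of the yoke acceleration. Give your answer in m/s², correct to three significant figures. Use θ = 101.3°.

58.5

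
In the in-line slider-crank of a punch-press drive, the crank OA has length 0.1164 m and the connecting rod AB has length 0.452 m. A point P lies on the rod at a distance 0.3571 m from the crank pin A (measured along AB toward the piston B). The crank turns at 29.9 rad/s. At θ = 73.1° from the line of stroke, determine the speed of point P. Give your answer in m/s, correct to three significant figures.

3.54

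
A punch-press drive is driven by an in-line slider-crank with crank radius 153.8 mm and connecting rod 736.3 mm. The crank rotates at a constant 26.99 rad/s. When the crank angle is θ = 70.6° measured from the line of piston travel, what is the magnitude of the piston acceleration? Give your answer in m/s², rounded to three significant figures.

ω = 26.99 rad/s
x(θ) = r cosθ + √(L² − r² sin²θ); with ω constant, a = ω²·d²x/dθ².
d²x/dθ² = −r cosθ − r²(cos2θ)/√u − r⁴ sin²2θ/(4u^{3/2}),  u = L² − r² sin²θ = 0.521093 m².
Substituting r = 0.1538 m, L = 0.7363 m, θ = 70.6°: d²x/dθ² = -0.025695 m.
a = ω²·d²x/dθ² = (26.99)²·(-0.025695) = -18.718 m/s²;  |a| = 18.718 m/s².

18.7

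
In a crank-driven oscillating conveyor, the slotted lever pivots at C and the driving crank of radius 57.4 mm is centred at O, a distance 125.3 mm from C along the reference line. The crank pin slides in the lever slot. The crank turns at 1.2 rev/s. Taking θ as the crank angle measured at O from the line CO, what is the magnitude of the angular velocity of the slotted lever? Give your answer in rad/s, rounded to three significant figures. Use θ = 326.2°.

2.26

ω = 7.54 rad/s (from 1.2 rev/s).
Crank pin A relative to C: A = (d + r cosθ, r sinθ); lever angle φ = atan2(r sinθ, d + r cosθ).
Differentiating tanφ: φ̇ = rω(d cosθ + r)/(d² + r² + 2dr cosθ).
d² + r² + 2dr cosθ = |CA|² = 0.0309481 m²;  d cosθ + r = +0.16152 m.
|ω_lever| = |0.0574·7.54·+0.16152| / 0.0309481 = 2.2588 rad/s.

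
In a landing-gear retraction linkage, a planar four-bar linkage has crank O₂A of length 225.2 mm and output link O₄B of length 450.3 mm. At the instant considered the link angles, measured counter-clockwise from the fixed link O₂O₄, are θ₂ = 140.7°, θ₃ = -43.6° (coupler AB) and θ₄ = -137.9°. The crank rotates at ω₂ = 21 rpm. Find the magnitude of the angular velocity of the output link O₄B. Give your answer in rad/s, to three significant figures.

ω₂ = 2.199 rad/s (from 21 rpm).
Differentiating the loop-closure r₂e^{iθ₂}+r₃e^{iθ₃}=r₁+r₄e^{iθ₄} gives r₂ω₂e^{iθ₂}+r₃ω₃e^{iθ₃}=r₄ω₄e^{iθ₄}.
Eliminating the other unknown: ω₄ = r₂ω₂ sin(θ₂−θ₃) / [r₄ sin(θ₄−θ₃)].
Numerator sine = -0.07498; denominator sine = -0.99719.
Result = 0.2252·2.199·(-0.07498) / (0.4503·(-0.99719)) = +0.082694 rad/s; magnitude 0.082694 rad/s.

0.0827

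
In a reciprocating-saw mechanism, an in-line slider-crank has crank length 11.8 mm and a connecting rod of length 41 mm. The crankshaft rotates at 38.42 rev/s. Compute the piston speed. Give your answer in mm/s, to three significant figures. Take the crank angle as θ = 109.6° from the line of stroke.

2410

ω = 2π·38.4 = 241.4 rad/s
For an in-line slider-crank, x = r cosθ + √(L² − r² sin²θ), so v = −rω sinθ·[1 + r cosθ/√(L² − r² sin²θ)].
With r = 0.0118 m, L = 0.041 m, θ = 109.6°: √(L² − r² sin²θ) = 0.039464 m.
v = −0.0118·241.4·0.94206·[1 + 0.0118·-0.33545/0.039464] = -2.4143 m/s.
|v| = 2.4143 m/s = 2414.3 mm/s.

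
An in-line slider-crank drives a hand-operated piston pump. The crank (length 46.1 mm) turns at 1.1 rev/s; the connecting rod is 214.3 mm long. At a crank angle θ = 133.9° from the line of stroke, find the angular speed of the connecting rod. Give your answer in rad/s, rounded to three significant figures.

ω = 6.912 rad/s (converted from 1.1 rev/s).
The rod makes angle φ with the slider axis where L sinφ = r sinθ; differentiating, L cosφ·φ̇ = r ω cosθ.
L cosφ = √(L² − r² sin²θ) = 0.21171 m.
|ω_rod| = r ω |cosθ| / √(L² − r² sin²θ) = 0.0461·6.912·0.69340/0.21171 = 1.0436 rad/s.

1.04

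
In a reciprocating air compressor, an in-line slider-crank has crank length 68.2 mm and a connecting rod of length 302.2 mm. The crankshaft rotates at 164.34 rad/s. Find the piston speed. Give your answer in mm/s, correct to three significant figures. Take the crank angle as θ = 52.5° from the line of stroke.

ω = 164.3 rad/s
For an in-line slider-crank, x = r cosθ + √(L² − r² sin²θ), so v = −rω sinθ·[1 + r cosθ/√(L² − r² sin²θ)].
With r = 0.0682 m, L = 0.3022 m, θ = 52.5°: √(L² − r² sin²θ) = 0.29732 m.
v = −0.0682·164.3·0.79335·[1 + 0.0682·0.60876/0.29732] = -10.134 m/s.
|v| = 10.134 m/s = 10134 mm/s.

10100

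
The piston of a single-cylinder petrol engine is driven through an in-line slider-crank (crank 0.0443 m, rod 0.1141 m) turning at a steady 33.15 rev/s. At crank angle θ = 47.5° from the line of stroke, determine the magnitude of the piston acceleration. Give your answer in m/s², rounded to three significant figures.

ω = 2π·33.1 = 208.3 rad/s
x(θ) = r cosθ + √(L² − r² sin²θ); with ω constant, a = ω²·d²x/dθ².
d²x/dθ² = −r cosθ − r²(cos2θ)/√u − r⁴ sin²2θ/(4u^{3/2}),  u = L² − r² sin²θ = 0.011952 m².
Substituting r = 0.0443 m, L = 0.1141 m, θ = 47.5°: d²x/dθ² = -0.029095 m.
a = ω²·d²x/dθ² = (208.3)²·(-0.029095) = -1262.3 m/s²;  |a| = 1262.3 m/s².

1260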